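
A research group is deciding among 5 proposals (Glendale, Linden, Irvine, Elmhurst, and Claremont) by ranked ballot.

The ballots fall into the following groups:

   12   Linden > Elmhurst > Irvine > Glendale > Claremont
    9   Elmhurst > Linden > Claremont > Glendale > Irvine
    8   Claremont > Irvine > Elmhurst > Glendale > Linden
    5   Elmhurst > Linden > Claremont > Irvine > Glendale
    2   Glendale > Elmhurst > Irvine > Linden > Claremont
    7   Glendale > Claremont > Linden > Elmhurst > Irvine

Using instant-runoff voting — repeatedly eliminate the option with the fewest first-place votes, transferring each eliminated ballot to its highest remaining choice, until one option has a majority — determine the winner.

Round 1: Elmhurst 14, Linden 12, Glendale 9, Claremont 8, Irvine 0. Irvine has the fewest and is eliminated.
Round 2: Elmhurst 14, Linden 12, Glendale 9, Claremont 8. Claremont has the fewest and is eliminated.
Round 3: Elmhurst 22, Linden 12, Glendale 9. Elmhurst has a majority.

Elmhurst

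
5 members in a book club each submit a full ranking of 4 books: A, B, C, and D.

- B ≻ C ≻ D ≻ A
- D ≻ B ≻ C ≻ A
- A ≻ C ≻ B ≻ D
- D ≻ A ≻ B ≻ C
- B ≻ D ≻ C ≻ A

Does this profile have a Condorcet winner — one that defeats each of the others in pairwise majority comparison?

Head-to-head results (5 voters total):
A vs B: B wins 3–2.
A vs C: C wins 3–2.
A vs D: D wins 4–1.
B vs C: B wins 4–1.
B vs D: B wins 3–2.
C vs D: D wins 3–2.
B beats each rival — A (3–2), C (4–1), D (3–2) — so B is the Condorcet winner.

Yes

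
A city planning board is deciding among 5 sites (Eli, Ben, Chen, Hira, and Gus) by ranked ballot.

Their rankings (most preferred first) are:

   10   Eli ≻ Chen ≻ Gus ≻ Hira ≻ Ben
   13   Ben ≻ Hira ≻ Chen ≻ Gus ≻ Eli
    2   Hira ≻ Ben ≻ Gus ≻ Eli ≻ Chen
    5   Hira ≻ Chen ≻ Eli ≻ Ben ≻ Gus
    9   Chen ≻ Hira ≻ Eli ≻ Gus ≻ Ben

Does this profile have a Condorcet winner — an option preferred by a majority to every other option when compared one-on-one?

Yes

Head-to-head results (39 voters total):
Eli vs Ben: Eli wins 24–15.
Eli vs Chen: Chen wins 27–12.
Eli vs Hira: Hira wins 29–10.
Eli vs Gus: Eli wins 24–15.
Ben vs Chen: Chen wins 24–15.
Ben vs Hira: Hira wins 26–13.
Ben vs Gus: Ben wins 20–19.
Chen vs Hira: Hira wins 20–19.
Chen vs Gus: Chen wins 37–2.
Hira vs Gus: Hira wins 29–10.
Hira beats each rival — Eli (29–10), Ben (26–13), Chen (20–19), Gus (29–10) — so Hira is the Condorcet winner.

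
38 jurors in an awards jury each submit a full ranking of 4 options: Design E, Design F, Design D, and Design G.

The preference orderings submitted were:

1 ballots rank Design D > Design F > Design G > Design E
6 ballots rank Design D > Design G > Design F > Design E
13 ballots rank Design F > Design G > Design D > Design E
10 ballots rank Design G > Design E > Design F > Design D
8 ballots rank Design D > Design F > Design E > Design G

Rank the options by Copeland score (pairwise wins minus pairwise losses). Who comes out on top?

Pairwise results:
  Design E vs Design F: Design F wins 28–10.
  Design E vs Design D: Design D wins 28–10.
  Design E vs Design G: Design G wins 30–8.
  Design F vs Design D: Design F wins 23–15.
  Design F vs Design G: Design F wins 22–16.
  Design D vs Design G: Design G wins 23–15.
Copeland scores (wins − losses):
  Design E: 0 − 3 = -3
  Design F: 3 − 0 = 3
  Design D: 1 − 2 = -1
  Design G: 2 − 1 = 1
Design F has the best Copeland score.

Design F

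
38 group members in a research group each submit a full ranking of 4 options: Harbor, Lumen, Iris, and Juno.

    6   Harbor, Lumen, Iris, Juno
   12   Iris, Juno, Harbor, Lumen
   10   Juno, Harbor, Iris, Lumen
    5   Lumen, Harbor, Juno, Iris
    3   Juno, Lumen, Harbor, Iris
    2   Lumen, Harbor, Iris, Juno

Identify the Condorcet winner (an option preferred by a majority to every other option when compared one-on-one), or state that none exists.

Head-to-head results (38 voters total):
Harbor vs Lumen: Harbor wins 28–10.
Harbor vs Iris: Harbor wins 26–12.
Harbor vs Juno: Juno wins 25–13.
Lumen vs Iris: Iris wins 22–16.
Lumen vs Juno: Juno wins 25–13.
Iris vs Juno: Iris wins 20–18.
No candidate beats all others: Harbor beats Iris beats Juno beats Harbor, a majority cycle.

There is no Condorcet winner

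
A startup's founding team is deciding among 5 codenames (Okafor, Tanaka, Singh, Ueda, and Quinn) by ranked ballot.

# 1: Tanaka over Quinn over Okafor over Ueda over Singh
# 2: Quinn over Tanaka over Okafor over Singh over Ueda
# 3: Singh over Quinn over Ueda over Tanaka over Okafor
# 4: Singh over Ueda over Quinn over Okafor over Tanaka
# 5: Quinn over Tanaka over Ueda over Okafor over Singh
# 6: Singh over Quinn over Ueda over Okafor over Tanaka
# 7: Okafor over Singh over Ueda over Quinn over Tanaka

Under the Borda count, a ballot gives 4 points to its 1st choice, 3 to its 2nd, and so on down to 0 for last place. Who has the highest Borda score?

Borda scores:
  Okafor: 2 + 2 + 0 + 1 + 1 + 1 + 4 = 11
  Tanaka: 4 + 3 + 1 + 0 + 3 + 0 + 0 = 11
  Singh: 0 + 1 + 4 + 4 + 0 + 4 + 3 = 16
  Ueda: 1 + 0 + 2 + 3 + 2 + 2 + 2 = 12
  Quinn: 3 + 4 + 3 + 2 + 4 + 3 + 1 = 20
Quinn has the highest total.

Quinn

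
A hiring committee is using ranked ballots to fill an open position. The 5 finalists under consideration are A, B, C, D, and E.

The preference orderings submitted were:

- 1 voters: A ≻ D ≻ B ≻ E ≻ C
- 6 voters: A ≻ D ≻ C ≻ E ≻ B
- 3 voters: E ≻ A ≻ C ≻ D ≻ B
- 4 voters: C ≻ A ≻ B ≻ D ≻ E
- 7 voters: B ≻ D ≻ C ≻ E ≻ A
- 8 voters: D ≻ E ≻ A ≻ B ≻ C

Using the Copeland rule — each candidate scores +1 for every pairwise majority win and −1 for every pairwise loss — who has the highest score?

Pairwise results:
  A vs B: A wins 22–7.
  A vs C: A wins 18–11.
  A vs D: D wins 15–14.
  A vs E: E wins 18–11.
  B vs C: B wins 16–13.
  B vs D: D wins 18–11.
  B vs E: E wins 17–12.
  C vs D: D wins 22–7.
  C vs E: C wins 17–12.
  D vs E: D wins 26–3.
Copeland scores (wins − losses):
  A: 2 − 2 = 0
  B: 1 − 3 = -2
  C: 1 − 3 = -2
  D: 4 − 0 = 4
  E: 2 − 2 = 0
D has the best Copeland score.

D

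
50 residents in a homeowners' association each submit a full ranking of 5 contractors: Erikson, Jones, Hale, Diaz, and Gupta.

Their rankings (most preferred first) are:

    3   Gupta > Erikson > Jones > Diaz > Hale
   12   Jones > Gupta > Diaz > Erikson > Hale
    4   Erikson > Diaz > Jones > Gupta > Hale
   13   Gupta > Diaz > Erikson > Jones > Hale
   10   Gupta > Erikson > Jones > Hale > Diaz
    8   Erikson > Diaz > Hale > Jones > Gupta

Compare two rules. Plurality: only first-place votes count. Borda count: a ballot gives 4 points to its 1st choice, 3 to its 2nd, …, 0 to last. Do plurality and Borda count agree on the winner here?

Plurality first-place counts: Erikson 12, Jones 12, Hale 0, Diaz 0, Gupta 26 → Gupta.
Borda totals: Erikson 125, Jones 103, Hale 26, Diaz 102, Gupta 144 → Gupta.
The two rules agree on Gupta.

Yes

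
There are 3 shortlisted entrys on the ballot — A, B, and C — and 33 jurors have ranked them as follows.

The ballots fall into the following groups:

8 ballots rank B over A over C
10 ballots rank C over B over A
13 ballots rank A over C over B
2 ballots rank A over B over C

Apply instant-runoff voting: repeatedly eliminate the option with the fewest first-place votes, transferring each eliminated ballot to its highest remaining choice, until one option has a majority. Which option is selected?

A

Round 1: A 15, C 10, B 8. B has the fewest and is eliminated.
Round 2: A 23, C 10. A has a majority.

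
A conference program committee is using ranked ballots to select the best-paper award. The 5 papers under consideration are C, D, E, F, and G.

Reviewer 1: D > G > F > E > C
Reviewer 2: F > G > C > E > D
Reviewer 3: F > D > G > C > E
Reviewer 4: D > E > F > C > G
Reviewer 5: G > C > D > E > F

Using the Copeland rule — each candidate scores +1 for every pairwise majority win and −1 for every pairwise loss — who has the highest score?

D

Pairwise results:
  C vs D: D wins 3–2.
  C vs E: C wins 3–2.
  C vs F: F wins 4–1.
  C vs G: G wins 4–1.
  D vs E: D wins 4–1.
  D vs F: D wins 3–2.
  D vs G: D wins 3–2.
  E vs F: F wins 3–2.
  E vs G: G wins 4–1.
  F vs G: F wins 3–2.
Copeland scores (wins − losses):
  C: 1 − 3 = -2
  D: 4 − 0 = 4
  E: 0 − 4 = -4
  F: 3 − 1 = 2
  G: 2 − 2 = 0
D has the best Copeland score.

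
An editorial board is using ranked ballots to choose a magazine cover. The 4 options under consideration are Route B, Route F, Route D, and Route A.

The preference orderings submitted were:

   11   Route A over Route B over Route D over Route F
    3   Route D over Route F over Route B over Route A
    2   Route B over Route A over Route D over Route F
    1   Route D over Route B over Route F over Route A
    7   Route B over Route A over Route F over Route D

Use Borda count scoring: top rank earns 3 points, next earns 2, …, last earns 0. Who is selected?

Borda scores:
  Route B: 11·2 + 3·1 + 2·3 + 2 + 7·3 = 54
  Route F: 11·0 + 3·2 + 2·0 + 1 + 7·1 = 14
  Route D: 11·1 + 3·3 + 2·1 + 3 + 7·0 = 25
  Route A: 11·3 + 3·0 + 2·2 + 0 + 7·2 = 51
Route B has the highest total.

Route B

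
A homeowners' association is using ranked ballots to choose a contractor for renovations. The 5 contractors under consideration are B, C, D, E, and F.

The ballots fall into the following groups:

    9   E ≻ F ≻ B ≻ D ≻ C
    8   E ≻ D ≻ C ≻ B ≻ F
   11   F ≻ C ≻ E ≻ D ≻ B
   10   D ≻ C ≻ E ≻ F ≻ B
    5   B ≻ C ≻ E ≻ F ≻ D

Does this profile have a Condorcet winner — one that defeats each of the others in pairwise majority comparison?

No

Head-to-head results (43 voters total):
B vs C: C wins 29–14.
B vs D: D wins 29–14.
B vs E: E wins 38–5.
B vs F: F wins 30–13.
C vs D: D wins 27–16.
C vs E: C wins 26–17.
C vs F: C wins 23–20.
D vs E: E wins 33–10.
D vs F: F wins 25–18.
E vs F: E wins 32–11.
No candidate beats all others: C beats E beats D beats C, a majority cycle.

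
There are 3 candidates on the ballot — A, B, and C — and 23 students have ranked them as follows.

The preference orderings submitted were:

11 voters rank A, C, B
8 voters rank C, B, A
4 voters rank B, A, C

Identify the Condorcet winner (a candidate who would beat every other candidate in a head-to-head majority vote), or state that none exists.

There is no Condorcet winner

Head-to-head results (23 voters total):
A vs B: B wins 12–11.
A vs C: A wins 15–8.
B vs C: C wins 19–4.
No candidate beats all others: A beats C beats B beats A, a majority cycle.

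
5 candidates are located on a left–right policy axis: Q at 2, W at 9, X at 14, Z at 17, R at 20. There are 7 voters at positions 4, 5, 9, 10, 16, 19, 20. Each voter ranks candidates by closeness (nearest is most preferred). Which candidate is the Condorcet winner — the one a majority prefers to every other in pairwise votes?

With single-peaked preferences on a line, the Condorcet winner is the candidate closest to the median voter.
The median voter (position 10) is closest to W at 9.
Check: W vs X — voters closer to W: 4 of 7.

W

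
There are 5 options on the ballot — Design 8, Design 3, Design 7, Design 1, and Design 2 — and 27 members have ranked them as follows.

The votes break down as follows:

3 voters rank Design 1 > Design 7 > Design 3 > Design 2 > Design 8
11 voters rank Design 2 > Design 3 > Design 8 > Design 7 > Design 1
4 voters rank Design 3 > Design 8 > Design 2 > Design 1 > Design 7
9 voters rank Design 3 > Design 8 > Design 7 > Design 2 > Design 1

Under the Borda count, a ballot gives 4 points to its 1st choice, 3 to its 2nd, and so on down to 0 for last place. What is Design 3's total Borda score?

Borda scores:
  Design 8: 3·0 + 11·2 + 4·3 + 9·3 = 61
  Design 3: 3·2 + 11·3 + 4·4 + 9·4 = 91
  Design 7: 3·3 + 11·1 + 4·0 + 9·2 = 38
  Design 1: 3·4 + 11·0 + 4·1 + 9·0 = 16
  Design 2: 3·1 + 11·4 + 4·2 + 9·1 = 64

91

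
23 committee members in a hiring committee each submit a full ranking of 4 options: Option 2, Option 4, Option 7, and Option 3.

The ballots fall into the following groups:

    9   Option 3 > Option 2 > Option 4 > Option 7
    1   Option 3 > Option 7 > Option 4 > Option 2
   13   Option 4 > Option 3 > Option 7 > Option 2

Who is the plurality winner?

Option 4

First-place vote totals:
  Option 2: 0
  Option 4: 13
  Option 7: 0
  Option 3: 10
Option 4 has the most first-place votes.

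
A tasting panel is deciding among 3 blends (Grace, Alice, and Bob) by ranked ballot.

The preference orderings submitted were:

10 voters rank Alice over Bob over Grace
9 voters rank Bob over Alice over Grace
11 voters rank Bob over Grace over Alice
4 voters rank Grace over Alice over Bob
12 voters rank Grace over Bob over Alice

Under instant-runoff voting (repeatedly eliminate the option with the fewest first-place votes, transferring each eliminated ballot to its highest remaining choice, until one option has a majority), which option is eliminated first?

Round 1: Bob 20, Grace 16, Alice 10. Alice has the fewest and is eliminated.
Round 2: Bob 30, Grace 16. Bob has a majority.

Alice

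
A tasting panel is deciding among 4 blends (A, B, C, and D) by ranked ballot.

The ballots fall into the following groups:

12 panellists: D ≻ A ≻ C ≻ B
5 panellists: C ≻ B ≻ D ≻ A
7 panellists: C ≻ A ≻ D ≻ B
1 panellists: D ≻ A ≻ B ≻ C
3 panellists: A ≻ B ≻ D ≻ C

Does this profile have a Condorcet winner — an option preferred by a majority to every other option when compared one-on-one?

Yes

Head-to-head results (28 voters total):
A vs B: A wins 23–5.
A vs C: A wins 16–12.
A vs D: D wins 18–10.
B vs C: C wins 24–4.
B vs D: D wins 20–8.
C vs D: D wins 16–12.
D beats each rival — A (18–10), B (20–8), C (16–12) — so D is the Condorcet winner.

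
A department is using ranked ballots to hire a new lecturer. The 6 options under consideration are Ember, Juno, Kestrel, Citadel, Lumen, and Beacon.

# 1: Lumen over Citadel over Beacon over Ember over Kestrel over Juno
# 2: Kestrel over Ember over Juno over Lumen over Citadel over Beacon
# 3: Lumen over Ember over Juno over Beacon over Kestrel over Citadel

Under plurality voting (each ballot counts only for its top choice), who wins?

Lumen

First-place vote totals:
  Ember: 0
  Juno: 0
  Kestrel: 1
  Citadel: 0
  Lumen: 2
  Beacon: 0
Lumen has the most first-place votes.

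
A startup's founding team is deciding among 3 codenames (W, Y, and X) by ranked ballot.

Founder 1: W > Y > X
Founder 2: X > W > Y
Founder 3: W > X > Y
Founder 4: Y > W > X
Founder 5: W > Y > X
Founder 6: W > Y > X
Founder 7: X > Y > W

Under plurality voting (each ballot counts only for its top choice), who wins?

W

First-place vote totals:
  W: 4
  Y: 1
  X: 2
W has the most first-place votes.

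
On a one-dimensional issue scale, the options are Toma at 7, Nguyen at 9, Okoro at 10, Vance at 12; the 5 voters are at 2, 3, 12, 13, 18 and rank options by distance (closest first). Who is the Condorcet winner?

Vance

With single-peaked preferences on a line, the Condorcet winner is the candidate closest to the median voter.
The median voter (position 12) is closest to Vance at 12.
Check: Vance vs Okoro — voters closer to Vance: 3 of 5.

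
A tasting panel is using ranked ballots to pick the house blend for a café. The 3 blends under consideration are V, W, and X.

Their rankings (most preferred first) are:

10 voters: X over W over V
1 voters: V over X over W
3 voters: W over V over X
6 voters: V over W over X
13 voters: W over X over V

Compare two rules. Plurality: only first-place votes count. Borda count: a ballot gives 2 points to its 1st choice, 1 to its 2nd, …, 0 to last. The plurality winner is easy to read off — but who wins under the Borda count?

W

Plurality first-place counts: V 7, W 16, X 10 → W.
Borda totals: V 17, W 48, X 34 → W.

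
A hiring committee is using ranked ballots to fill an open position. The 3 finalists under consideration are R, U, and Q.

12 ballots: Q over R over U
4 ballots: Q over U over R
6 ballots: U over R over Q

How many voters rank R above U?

12

Ballots ranking R above U: 12.
Ballots ranking U above R: 4+6 = 10.
So 12 of 22 voters prefer R to U.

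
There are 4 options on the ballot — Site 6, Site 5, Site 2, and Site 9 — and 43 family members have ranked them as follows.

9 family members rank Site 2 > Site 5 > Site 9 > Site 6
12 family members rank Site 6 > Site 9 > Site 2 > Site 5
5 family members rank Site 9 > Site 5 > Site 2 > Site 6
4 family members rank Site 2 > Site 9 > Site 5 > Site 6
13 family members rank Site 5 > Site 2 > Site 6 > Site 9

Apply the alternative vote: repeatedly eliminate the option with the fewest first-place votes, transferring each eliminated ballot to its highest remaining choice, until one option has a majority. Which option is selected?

Round 1: Site 5 13, Site 2 13, Site 6 12, Site 9 5. Site 9 has the fewest and is eliminated.
Round 2: Site 5 18, Site 2 13, Site 6 12. Site 6 has the fewest and is eliminated.
Round 3: Site 2 25, Site 5 18. Site 2 has a majority.

Site 2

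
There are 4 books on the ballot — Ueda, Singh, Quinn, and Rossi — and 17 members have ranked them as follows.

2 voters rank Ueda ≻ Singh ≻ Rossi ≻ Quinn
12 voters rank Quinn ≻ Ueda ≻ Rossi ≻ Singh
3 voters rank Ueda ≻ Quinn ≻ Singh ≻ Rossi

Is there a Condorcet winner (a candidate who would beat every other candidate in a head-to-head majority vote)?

Yes

Head-to-head results (17 voters total):
Ueda vs Singh: Ueda wins 17–0.
Ueda vs Quinn: Quinn wins 12–5.
Ueda vs Rossi: Ueda wins 17–0.
Singh vs Quinn: Quinn wins 15–2.
Singh vs Rossi: Rossi wins 12–5.
Quinn vs Rossi: Quinn wins 15–2.
Quinn beats each rival — Ueda (12–5), Singh (15–2), Rossi (15–2) — so Quinn is the Condorcet winner.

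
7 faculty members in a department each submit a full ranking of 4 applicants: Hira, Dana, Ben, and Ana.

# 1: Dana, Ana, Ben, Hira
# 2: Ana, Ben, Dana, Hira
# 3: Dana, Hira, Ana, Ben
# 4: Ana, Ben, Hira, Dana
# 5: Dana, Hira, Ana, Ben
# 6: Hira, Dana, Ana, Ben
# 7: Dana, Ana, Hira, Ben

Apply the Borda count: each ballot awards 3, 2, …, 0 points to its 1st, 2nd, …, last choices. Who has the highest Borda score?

Borda scores:
  Hira: 0 + 0 + 2 + 1 + 2 + 3 + 1 = 9
  Dana: 3 + 1 + 3 + 0 + 3 + 2 + 3 = 15
  Ben: 1 + 2 + 0 + 2 + 0 + 0 + 0 = 5
  Ana: 2 + 3 + 1 + 3 + 1 + 1 + 2 = 13
Dana has the highest total.

Dana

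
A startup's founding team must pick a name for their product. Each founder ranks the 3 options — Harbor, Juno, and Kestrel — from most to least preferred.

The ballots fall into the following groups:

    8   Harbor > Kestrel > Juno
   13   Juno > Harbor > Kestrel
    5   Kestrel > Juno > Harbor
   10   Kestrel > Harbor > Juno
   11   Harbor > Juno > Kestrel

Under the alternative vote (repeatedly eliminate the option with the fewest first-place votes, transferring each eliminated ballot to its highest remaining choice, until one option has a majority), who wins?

Harbor

Round 1: Harbor 19, Kestrel 15, Juno 13. Juno has the fewest and is eliminated.
Round 2: Harbor 32, Kestrel 15. Harbor has a majority.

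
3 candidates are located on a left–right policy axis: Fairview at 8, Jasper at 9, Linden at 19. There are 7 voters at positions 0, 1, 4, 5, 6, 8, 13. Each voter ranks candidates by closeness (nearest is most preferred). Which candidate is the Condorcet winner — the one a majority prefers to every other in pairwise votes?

Fairview

With single-peaked preferences on a line, the Condorcet winner is the candidate closest to the median voter.
The median voter (position 5) is closest to Fairview at 8.
Check: Fairview vs Jasper — voters closer to Fairview: 6 of 7.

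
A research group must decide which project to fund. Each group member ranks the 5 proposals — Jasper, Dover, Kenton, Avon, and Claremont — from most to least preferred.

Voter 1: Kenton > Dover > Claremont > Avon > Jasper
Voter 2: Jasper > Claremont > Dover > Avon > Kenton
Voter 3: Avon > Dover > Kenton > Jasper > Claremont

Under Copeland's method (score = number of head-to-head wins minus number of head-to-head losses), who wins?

Dover

Pairwise results:
  Jasper vs Dover: Dover wins 2–1.
  Jasper vs Kenton: Kenton wins 2–1.
  Jasper vs Avon: Avon wins 2–1.
  Jasper vs Claremont: Jasper wins 2–1.
  Dover vs Kenton: Dover wins 2–1.
  Dover vs Avon: Dover wins 2–1.
  Dover vs Claremont: Dover wins 2–1.
  Kenton vs Avon: Avon wins 2–1.
  Kenton vs Claremont: Kenton wins 2–1.
  Avon vs Claremont: Claremont wins 2–1.
Copeland scores (wins − losses):
  Jasper: 1 − 3 = -2
  Dover: 4 − 0 = 4
  Kenton: 2 − 2 = 0
  Avon: 2 − 2 = 0
  Claremont: 1 − 3 = -2
Dover has the best Copeland score.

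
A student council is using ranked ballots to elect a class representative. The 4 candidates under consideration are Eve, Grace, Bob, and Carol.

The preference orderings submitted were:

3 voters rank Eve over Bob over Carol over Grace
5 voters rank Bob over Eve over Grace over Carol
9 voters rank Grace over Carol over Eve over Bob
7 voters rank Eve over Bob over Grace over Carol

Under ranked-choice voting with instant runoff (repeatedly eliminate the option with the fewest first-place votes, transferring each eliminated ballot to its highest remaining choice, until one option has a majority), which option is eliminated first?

Round 1: Eve 10, Grace 9, Bob 5, Carol 0. Carol has the fewest and is eliminated.
Round 2: Eve 10, Grace 9, Bob 5. Bob has the fewest and is eliminated.
Round 3: Eve 15, Grace 9. Eve has a majority.

Carol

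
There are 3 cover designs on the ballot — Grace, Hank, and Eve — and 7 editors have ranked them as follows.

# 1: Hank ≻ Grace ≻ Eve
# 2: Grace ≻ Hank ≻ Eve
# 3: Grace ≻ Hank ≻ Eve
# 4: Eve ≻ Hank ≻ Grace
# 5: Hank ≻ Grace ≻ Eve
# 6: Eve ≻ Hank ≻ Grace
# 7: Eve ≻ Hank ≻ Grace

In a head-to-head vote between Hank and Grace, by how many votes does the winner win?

Ballots ranking Hank above Grace: 5.
Ballots ranking Grace above Hank: 2.
Hank wins 5–2, a margin of 3.

3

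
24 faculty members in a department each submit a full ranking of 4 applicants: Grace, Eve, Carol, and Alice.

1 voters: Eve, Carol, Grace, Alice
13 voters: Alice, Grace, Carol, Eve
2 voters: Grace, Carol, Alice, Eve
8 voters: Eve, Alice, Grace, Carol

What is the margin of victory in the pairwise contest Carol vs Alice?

Ballots ranking Carol above Alice: 1+2 = 3.
Ballots ranking Alice above Carol: 13+8 = 21.
Alice wins 21–3, a margin of 18.

18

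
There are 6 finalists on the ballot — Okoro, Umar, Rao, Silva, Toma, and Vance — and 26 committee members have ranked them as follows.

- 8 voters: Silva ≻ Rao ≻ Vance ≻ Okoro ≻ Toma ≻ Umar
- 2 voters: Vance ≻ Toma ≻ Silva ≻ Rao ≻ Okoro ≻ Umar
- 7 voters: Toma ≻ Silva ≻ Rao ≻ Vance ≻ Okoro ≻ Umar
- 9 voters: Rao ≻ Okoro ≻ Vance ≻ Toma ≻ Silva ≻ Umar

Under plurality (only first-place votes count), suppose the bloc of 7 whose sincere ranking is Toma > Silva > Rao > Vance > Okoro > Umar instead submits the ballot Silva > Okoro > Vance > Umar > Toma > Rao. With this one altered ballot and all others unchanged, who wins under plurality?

First-place totals with the altered ballot: Okoro 0, Umar 0, Rao 9, Silva 15, Toma 0, Vance 2.
The switch changes the winner from Rao to Silva.

Silva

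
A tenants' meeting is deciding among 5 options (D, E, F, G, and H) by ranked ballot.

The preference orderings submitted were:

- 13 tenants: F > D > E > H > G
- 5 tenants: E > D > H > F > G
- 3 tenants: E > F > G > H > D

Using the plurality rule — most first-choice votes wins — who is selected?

F

First-place vote totals:
  D: 0
  E: 8
  F: 13
  G: 0
  H: 0
F has the most first-place votes.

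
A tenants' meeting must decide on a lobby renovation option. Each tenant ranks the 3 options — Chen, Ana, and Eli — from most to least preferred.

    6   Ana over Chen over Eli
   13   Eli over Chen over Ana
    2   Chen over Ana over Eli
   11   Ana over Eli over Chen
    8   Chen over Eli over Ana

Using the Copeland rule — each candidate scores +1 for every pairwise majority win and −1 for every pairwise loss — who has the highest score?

Eli

Pairwise results:
  Chen vs Ana: Chen wins 23–17.
  Chen vs Eli: Eli wins 24–16.
  Ana vs Eli: Eli wins 21–19.
Copeland scores (wins − losses):
  Chen: 1 − 1 = 0
  Ana: 0 − 2 = -2
  Eli: 2 − 0 = 2
Eli has the best Copeland score.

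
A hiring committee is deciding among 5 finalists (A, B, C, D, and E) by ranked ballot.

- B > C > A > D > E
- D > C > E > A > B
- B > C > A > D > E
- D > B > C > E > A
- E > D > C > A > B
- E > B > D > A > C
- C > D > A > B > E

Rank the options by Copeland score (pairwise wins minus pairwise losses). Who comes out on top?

D

Pairwise results:
  A vs B: B wins 4–3.
  A vs C: C wins 6–1.
  A vs D: D wins 5–2.
  A vs E: E wins 4–3.
  B vs C: B wins 4–3.
  B vs D: D wins 4–3.
  B vs E: B wins 4–3.
  C vs D: D wins 4–3.
  C vs E: C wins 5–2.
  D vs E: D wins 5–2.
Copeland scores (wins − losses):
  A: 0 − 4 = -4
  B: 3 − 1 = 2
  C: 2 − 2 = 0
  D: 4 − 0 = 4
  E: 1 − 3 = -2
D has the best Copeland score.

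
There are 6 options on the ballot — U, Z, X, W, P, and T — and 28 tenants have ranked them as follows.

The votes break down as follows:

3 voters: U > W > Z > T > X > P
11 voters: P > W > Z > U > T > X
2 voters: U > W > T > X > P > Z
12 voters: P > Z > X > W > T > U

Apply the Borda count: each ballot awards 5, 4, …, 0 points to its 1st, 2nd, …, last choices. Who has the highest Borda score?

Borda scores:
  U: 3·5 + 11·2 + 2·5 + 12·0 = 47
  Z: 3·3 + 11·3 + 2·0 + 12·4 = 90
  X: 3·1 + 11·0 + 2·2 + 12·3 = 43
  W: 3·4 + 11·4 + 2·4 + 12·2 = 88
  P: 3·0 + 11·5 + 2·1 + 12·5 = 117
  T: 3·2 + 11·1 + 2·3 + 12·1 = 35
P has the highest total.

P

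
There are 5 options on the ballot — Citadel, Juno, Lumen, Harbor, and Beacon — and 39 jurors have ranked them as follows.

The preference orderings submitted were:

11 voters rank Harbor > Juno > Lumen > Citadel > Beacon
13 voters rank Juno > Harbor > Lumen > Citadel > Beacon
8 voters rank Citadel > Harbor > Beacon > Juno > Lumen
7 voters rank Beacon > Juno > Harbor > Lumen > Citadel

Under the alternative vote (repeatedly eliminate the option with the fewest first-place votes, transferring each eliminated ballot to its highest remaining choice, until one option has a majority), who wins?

Juno

Round 1: Juno 13, Harbor 11, Citadel 8, Beacon 7, Lumen 0. Lumen has the fewest and is eliminated.
Round 2: Juno 13, Harbor 11, Citadel 8, Beacon 7. Beacon has the fewest and is eliminated.
Round 3: Juno 20, Harbor 11, Citadel 8. Juno has a majority.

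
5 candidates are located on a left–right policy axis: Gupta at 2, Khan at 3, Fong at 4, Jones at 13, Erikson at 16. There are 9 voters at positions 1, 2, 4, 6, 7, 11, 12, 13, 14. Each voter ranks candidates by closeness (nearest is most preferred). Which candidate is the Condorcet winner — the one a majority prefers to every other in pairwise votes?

Fong

With single-peaked preferences on a line, the Condorcet winner is the candidate closest to the median voter.
The median voter (position 7) is closest to Fong at 4.
Check: Fong vs Erikson — voters closer to Fong: 5 of 9.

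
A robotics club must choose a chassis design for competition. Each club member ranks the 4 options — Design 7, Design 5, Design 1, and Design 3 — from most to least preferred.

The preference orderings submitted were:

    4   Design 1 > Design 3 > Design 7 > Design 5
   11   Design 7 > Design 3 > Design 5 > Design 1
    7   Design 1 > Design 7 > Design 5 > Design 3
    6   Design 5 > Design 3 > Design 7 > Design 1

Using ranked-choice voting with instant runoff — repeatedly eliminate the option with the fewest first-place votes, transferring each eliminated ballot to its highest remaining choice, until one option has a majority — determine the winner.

Design 7

Round 1: Design 7 11, Design 1 11, Design 5 6, Design 3 0. Design 3 has the fewest and is eliminated.
Round 2: Design 7 11, Design 1 11, Design 5 6. Design 5 has the fewest and is eliminated.
Round 3: Design 7 17, Design 1 11. Design 7 has a majority.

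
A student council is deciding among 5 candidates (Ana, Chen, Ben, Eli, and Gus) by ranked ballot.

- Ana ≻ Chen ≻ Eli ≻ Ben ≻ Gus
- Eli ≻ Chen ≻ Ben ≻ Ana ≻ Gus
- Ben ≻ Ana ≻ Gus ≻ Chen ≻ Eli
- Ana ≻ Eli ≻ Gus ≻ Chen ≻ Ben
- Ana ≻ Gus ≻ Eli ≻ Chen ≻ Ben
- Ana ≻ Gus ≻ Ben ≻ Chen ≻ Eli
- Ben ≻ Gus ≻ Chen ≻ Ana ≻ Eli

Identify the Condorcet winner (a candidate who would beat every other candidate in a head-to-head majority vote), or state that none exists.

Head-to-head results (7 voters total):
Ana vs Chen: Ana wins 5–2.
Ana vs Ben: Ana wins 4–3.
Ana vs Eli: Ana wins 6–1.
Ana vs Gus: Ana wins 6–1.
Chen vs Ben: Chen wins 4–3.
Chen vs Eli: Chen wins 4–3.
Chen vs Gus: Gus wins 5–2.
Ben vs Eli: Eli wins 4–3.
Ben vs Gus: Ben wins 4–3.
Eli vs Gus: Gus wins 4–3.
Ana beats each rival — Chen (5–2), Ben (4–3), Eli (6–1), Gus (6–1) — so Ana is the Condorcet winner.

Ana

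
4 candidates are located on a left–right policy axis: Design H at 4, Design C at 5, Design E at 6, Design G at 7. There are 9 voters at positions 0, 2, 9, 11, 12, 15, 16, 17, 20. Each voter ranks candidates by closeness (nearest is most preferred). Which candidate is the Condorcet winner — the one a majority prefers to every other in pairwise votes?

With single-peaked preferences on a line, the Condorcet winner is the candidate closest to the median voter.
The median voter (position 12) is closest to Design G at 7.
Check: Design G vs Design C — voters closer to Design G: 7 of 9.

Design G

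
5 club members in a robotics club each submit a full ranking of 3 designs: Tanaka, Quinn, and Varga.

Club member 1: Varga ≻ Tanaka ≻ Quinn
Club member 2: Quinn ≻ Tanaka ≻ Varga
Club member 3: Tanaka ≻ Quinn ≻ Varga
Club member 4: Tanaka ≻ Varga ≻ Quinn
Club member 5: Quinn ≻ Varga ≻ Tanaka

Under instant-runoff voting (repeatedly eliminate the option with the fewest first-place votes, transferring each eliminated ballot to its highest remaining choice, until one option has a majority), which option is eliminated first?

Round 1: Tanaka 2, Quinn 2, Varga 1. Varga has the fewest and is eliminated.
Round 2: Tanaka 3, Quinn 2. Tanaka has a majority.

Varga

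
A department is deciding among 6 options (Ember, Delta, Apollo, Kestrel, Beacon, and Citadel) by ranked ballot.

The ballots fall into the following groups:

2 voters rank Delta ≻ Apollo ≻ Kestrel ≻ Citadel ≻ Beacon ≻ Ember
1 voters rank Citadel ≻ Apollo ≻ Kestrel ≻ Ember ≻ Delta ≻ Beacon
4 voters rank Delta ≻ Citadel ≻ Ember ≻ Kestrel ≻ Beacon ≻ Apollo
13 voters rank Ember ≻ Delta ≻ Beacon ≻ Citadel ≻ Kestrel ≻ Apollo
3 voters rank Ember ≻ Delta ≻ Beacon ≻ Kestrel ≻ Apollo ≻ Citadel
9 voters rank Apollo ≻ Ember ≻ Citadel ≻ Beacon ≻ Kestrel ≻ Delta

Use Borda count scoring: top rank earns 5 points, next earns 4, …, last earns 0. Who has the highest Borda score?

Borda scores:
  Ember: 2·0 + 2 + 4·3 + 13·5 + 3·5 + 9·4 = 130
  Delta: 2·5 + 1 + 4·5 + 13·4 + 3·4 + 9·0 = 95
  Apollo: 2·4 + 4 + 4·0 + 13·0 + 3·1 + 9·5 = 60
  Kestrel: 2·3 + 3 + 4·2 + 13·1 + 3·2 + 9·1 = 45
  Beacon: 2·1 + 0 + 4·1 + 13·3 + 3·3 + 9·2 = 72
  Citadel: 2·2 + 5 + 4·4 + 13·2 + 3·0 + 9·3 = 78
Ember has the highest total.

Ember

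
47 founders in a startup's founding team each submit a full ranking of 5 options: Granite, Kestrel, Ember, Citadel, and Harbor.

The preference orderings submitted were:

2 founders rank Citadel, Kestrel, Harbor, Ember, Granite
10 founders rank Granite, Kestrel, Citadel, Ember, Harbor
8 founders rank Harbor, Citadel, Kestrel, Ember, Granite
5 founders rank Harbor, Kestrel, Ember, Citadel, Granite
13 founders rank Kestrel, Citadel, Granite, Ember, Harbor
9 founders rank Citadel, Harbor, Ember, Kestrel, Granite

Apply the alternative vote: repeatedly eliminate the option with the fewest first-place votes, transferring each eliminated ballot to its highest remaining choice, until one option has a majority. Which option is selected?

Kestrel

Round 1: Kestrel 13, Harbor 13, Citadel 11, Granite 10, Ember 0. Ember has the fewest and is eliminated.
Round 2: Kestrel 13, Harbor 13, Citadel 11, Granite 10. Granite has the fewest and is eliminated.
Round 3: Kestrel 23, Harbor 13, Citadel 11. Citadel has the fewest and is eliminated.
Round 4: Kestrel 25, Harbor 22. Kestrel has a majority.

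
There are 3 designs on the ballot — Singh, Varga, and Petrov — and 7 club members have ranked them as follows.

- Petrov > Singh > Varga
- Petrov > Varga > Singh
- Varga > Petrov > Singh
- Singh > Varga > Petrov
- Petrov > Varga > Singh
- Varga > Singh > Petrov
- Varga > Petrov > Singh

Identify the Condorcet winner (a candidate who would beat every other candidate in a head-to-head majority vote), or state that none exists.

Varga

Head-to-head results (7 voters total):
Singh vs Varga: Varga wins 5–2.
Singh vs Petrov: Petrov wins 5–2.
Varga vs Petrov: Varga wins 4–3.
Varga beats each rival — Singh (5–2), Petrov (4–3) — so Varga is the Condorcet winner.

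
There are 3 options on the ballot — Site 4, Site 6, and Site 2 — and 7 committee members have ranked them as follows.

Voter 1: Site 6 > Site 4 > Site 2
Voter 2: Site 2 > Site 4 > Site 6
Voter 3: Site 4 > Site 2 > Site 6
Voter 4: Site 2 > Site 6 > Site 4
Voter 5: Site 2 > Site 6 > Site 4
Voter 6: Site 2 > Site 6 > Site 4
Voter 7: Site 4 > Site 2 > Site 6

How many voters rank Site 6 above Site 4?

Ballots ranking Site 6 above Site 4: 4.
Ballots ranking Site 4 above Site 6: 3.
So 4 of 7 voters prefer Site 6 to Site 4.

4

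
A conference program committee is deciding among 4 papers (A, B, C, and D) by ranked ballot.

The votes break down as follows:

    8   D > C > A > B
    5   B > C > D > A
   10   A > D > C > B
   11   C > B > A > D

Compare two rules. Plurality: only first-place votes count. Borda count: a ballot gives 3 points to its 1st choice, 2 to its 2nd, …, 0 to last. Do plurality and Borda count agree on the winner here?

Plurality first-place counts: A 10, B 5, C 11, D 8 → C.
Borda totals: A 49, B 37, C 69, D 49 → C.
The two rules agree on C.

Yes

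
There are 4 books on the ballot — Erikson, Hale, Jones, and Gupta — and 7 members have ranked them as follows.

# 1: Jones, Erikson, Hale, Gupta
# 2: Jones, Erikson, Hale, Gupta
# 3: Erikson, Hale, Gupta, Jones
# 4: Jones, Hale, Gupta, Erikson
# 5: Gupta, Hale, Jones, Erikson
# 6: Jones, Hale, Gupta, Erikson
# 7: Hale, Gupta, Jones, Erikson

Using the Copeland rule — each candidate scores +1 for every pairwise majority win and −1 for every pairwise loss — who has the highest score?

Pairwise results:
  Erikson vs Hale: Hale wins 4–3.
  Erikson vs Jones: Jones wins 6–1.
  Erikson vs Gupta: Gupta wins 4–3.
  Hale vs Jones: Jones wins 4–3.
  Hale vs Gupta: Hale wins 6–1.
  Jones vs Gupta: Jones wins 4–3.
Copeland scores (wins − losses):
  Erikson: 0 − 3 = -3
  Hale: 2 − 1 = 1
  Jones: 3 − 0 = 3
  Gupta: 1 − 2 = -1
Jones has the best Copeland score.

Jones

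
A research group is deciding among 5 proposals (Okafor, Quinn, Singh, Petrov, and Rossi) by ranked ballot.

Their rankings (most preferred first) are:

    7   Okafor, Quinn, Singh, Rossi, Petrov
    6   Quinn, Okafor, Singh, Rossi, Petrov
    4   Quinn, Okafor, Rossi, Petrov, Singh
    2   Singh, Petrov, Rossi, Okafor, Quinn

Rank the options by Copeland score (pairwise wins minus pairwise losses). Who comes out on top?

Pairwise results:
  Okafor vs Quinn: Quinn wins 10–9.
  Okafor vs Singh: Okafor wins 17–2.
  Okafor vs Petrov: Okafor wins 17–2.
  Okafor vs Rossi: Okafor wins 17–2.
  Quinn vs Singh: Quinn wins 17–2.
  Quinn vs Petrov: Quinn wins 17–2.
  Quinn vs Rossi: Quinn wins 17–2.
  Singh vs Petrov: Singh wins 15–4.
  Singh vs Rossi: Singh wins 15–4.
  Petrov vs Rossi: Rossi wins 17–2.
Copeland scores (wins − losses):
  Okafor: 3 − 1 = 2
  Quinn: 4 − 0 = 4
  Singh: 2 − 2 = 0
  Petrov: 0 − 4 = -4
  Rossi: 1 − 3 = -2
Quinn has the best Copeland score.

Quinn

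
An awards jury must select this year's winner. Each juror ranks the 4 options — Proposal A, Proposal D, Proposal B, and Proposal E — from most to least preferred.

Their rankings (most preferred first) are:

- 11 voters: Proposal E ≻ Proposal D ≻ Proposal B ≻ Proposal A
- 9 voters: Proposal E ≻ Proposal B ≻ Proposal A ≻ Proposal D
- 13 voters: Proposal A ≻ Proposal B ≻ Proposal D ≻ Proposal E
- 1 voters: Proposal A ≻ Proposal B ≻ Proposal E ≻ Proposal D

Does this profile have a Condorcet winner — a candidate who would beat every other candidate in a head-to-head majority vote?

Head-to-head results (34 voters total):
Proposal A vs Proposal D: Proposal A wins 23–11.
Proposal A vs Proposal B: Proposal B wins 20–14.
Proposal A vs Proposal E: Proposal E wins 20–14.
Proposal D vs Proposal B: Proposal B wins 23–11.
Proposal D vs Proposal E: Proposal E wins 21–13.
Proposal B vs Proposal E: Proposal E wins 20–14.
Proposal E beats each rival — Proposal A (20–14), Proposal D (21–13), Proposal B (20–14) — so Proposal E is the Condorcet winner.

Yes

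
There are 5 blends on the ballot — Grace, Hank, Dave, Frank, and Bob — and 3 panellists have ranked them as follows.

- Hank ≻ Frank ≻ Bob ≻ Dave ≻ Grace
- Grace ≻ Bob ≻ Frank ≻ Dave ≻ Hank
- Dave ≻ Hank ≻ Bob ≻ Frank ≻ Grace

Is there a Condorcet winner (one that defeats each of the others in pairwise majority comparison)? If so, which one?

Head-to-head results (3 voters total):
Grace vs Hank: Hank wins 2–1.
Grace vs Dave: Dave wins 2–1.
Grace vs Frank: Frank wins 2–1.
Grace vs Bob: Bob wins 2–1.
Hank vs Dave: Dave wins 2–1.
Hank vs Frank: Hank wins 2–1.
Hank vs Bob: Hank wins 2–1.
Dave vs Frank: Frank wins 2–1.
Dave vs Bob: Bob wins 2–1.
Frank vs Bob: Bob wins 2–1.
No candidate beats all others: Hank beats Frank beats Dave beats Hank, a majority cycle.

No Condorcet winner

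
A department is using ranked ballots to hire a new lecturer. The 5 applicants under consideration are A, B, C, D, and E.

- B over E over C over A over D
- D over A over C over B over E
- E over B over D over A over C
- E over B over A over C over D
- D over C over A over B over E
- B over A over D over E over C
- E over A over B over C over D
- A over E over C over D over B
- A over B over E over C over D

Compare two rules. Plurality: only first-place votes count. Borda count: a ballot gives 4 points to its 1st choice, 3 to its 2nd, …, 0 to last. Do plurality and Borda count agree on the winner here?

Plurality first-place counts: A 2, B 2, C 0, D 2, E 3 → E.
Borda totals: A 23, B 21, C 12, D 13, E 21 → A.
The two rules disagree: plurality picks E, Borda picks A.

No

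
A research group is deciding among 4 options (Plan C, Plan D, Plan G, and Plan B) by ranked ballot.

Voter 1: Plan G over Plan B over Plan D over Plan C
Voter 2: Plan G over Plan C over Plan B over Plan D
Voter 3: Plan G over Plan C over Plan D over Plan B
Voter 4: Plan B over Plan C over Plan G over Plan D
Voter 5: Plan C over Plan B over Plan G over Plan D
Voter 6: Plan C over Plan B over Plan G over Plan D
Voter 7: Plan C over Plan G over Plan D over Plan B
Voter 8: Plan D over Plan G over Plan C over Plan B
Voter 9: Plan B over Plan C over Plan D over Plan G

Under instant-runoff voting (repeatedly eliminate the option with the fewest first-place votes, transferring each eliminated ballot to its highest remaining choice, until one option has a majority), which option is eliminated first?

Plan D

Round 1: Plan C 3, Plan G 3, Plan B 2, Plan D 1. Plan D has the fewest and is eliminated.
Round 2: Plan G 4, Plan C 3, Plan B 2. Plan B has the fewest and is eliminated.
Round 3: Plan C 5, Plan G 4. Plan C has a majority.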